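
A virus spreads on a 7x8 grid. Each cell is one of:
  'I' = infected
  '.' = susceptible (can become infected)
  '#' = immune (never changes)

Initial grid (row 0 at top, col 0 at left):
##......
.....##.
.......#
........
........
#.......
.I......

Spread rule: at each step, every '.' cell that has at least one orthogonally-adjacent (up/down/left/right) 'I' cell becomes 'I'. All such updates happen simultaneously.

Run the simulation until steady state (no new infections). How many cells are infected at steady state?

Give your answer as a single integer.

Step 0 (initial): 1 infected
Step 1: +3 new -> 4 infected
Step 2: +3 new -> 7 infected
Step 3: +5 new -> 12 infected
Step 4: +6 new -> 18 infected
Step 5: +7 new -> 25 infected
Step 6: +7 new -> 32 infected
Step 7: +6 new -> 38 infected
Step 8: +5 new -> 43 infected
Step 9: +3 new -> 46 infected
Step 10: +1 new -> 47 infected
Step 11: +1 new -> 48 infected
Step 12: +1 new -> 49 infected
Step 13: +1 new -> 50 infected
Step 14: +0 new -> 50 infected

Answer: 50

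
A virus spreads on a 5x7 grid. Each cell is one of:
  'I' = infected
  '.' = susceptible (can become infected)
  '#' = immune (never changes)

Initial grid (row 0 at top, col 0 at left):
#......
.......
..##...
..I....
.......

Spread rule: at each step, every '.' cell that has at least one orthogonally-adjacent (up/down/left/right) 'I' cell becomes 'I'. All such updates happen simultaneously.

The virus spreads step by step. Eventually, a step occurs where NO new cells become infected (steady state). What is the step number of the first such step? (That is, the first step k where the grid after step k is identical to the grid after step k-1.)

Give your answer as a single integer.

Answer: 8

Derivation:
Step 0 (initial): 1 infected
Step 1: +3 new -> 4 infected
Step 2: +5 new -> 9 infected
Step 3: +6 new -> 15 infected
Step 4: +7 new -> 22 infected
Step 5: +6 new -> 28 infected
Step 6: +3 new -> 31 infected
Step 7: +1 new -> 32 infected
Step 8: +0 new -> 32 infected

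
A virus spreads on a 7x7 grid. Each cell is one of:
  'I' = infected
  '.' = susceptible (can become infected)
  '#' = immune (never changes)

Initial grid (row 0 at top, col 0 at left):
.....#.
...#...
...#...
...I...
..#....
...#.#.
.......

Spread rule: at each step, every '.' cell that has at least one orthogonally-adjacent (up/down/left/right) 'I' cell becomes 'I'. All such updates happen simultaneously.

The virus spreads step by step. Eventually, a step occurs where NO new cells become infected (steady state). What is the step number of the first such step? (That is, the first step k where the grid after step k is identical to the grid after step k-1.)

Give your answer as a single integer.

Answer: 7

Derivation:
Step 0 (initial): 1 infected
Step 1: +3 new -> 4 infected
Step 2: +5 new -> 9 infected
Step 3: +9 new -> 18 infected
Step 4: +10 new -> 28 infected
Step 5: +10 new -> 38 infected
Step 6: +5 new -> 43 infected
Step 7: +0 new -> 43 infected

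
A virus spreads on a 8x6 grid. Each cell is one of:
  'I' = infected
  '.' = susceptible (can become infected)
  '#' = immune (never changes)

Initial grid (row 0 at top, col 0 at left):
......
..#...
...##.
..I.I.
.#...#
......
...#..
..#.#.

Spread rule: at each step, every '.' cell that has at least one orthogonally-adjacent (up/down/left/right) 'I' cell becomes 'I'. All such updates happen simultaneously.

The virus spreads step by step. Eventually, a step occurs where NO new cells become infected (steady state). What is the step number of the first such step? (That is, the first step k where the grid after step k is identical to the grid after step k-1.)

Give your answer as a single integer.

Step 0 (initial): 2 infected
Step 1: +6 new -> 8 infected
Step 2: +6 new -> 14 infected
Step 3: +9 new -> 23 infected
Step 4: +7 new -> 30 infected
Step 5: +7 new -> 37 infected
Step 6: +2 new -> 39 infected
Step 7: +0 new -> 39 infected

Answer: 7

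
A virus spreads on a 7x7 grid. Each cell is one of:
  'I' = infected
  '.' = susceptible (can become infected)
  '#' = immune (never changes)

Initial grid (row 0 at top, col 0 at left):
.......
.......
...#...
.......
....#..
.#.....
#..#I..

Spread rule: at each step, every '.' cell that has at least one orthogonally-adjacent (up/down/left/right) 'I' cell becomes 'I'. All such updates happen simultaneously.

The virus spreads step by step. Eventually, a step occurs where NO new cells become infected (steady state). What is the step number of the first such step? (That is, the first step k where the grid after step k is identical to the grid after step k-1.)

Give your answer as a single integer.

Answer: 11

Derivation:
Step 0 (initial): 1 infected
Step 1: +2 new -> 3 infected
Step 2: +3 new -> 6 infected
Step 3: +4 new -> 10 infected
Step 4: +5 new -> 15 infected
Step 5: +6 new -> 21 infected
Step 6: +6 new -> 27 infected
Step 7: +7 new -> 34 infected
Step 8: +6 new -> 40 infected
Step 9: +3 new -> 43 infected
Step 10: +1 new -> 44 infected
Step 11: +0 new -> 44 infected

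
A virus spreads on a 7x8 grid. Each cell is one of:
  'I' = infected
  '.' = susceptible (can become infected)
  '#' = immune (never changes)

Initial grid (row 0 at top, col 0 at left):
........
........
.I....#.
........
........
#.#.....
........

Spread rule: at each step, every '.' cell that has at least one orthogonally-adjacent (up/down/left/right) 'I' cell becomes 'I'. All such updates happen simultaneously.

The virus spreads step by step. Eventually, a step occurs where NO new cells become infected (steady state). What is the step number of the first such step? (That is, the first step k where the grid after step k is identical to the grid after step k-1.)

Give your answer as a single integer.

Step 0 (initial): 1 infected
Step 1: +4 new -> 5 infected
Step 2: +7 new -> 12 infected
Step 3: +8 new -> 20 infected
Step 4: +6 new -> 26 infected
Step 5: +7 new -> 33 infected
Step 6: +6 new -> 39 infected
Step 7: +6 new -> 45 infected
Step 8: +5 new -> 50 infected
Step 9: +2 new -> 52 infected
Step 10: +1 new -> 53 infected
Step 11: +0 new -> 53 infected

Answer: 11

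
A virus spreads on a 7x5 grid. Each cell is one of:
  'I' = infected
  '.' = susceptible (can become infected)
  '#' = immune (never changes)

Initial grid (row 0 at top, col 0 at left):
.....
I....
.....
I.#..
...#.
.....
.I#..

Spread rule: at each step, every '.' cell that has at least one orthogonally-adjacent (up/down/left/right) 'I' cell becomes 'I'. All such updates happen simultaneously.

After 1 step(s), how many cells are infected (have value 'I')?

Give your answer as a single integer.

Answer: 10

Derivation:
Step 0 (initial): 3 infected
Step 1: +7 new -> 10 infected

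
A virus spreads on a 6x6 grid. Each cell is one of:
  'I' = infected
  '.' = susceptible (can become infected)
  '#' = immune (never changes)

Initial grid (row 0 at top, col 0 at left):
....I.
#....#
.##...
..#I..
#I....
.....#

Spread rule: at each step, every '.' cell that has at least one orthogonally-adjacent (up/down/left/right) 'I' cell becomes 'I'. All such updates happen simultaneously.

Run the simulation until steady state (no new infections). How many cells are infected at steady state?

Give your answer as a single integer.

Step 0 (initial): 3 infected
Step 1: +9 new -> 12 infected
Step 2: +9 new -> 21 infected
Step 3: +6 new -> 27 infected
Step 4: +2 new -> 29 infected
Step 5: +0 new -> 29 infected

Answer: 29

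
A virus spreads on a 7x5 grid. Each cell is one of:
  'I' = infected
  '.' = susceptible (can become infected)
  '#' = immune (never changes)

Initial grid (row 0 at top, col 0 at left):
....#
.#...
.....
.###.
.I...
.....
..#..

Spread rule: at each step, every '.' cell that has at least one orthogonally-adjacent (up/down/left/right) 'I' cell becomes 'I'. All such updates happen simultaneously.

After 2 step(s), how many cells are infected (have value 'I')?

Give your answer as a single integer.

Answer: 9

Derivation:
Step 0 (initial): 1 infected
Step 1: +3 new -> 4 infected
Step 2: +5 new -> 9 infected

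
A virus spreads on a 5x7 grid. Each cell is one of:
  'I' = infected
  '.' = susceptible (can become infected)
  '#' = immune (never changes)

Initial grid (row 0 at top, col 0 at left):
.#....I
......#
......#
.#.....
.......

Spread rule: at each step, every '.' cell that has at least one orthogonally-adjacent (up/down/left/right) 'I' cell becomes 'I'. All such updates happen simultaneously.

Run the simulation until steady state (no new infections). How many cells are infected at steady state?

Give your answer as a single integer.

Answer: 31

Derivation:
Step 0 (initial): 1 infected
Step 1: +1 new -> 2 infected
Step 2: +2 new -> 4 infected
Step 3: +3 new -> 7 infected
Step 4: +4 new -> 11 infected
Step 5: +5 new -> 16 infected
Step 6: +5 new -> 21 infected
Step 7: +4 new -> 25 infected
Step 8: +3 new -> 28 infected
Step 9: +2 new -> 30 infected
Step 10: +1 new -> 31 infected
Step 11: +0 new -> 31 infected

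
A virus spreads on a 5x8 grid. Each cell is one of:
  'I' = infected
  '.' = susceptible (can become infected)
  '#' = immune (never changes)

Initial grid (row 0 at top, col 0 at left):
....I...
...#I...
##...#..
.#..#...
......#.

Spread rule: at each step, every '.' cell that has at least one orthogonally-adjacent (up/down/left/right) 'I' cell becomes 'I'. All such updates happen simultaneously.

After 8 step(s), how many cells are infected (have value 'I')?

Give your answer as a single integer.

Step 0 (initial): 2 infected
Step 1: +4 new -> 6 infected
Step 2: +4 new -> 10 infected
Step 3: +7 new -> 17 infected
Step 4: +6 new -> 23 infected
Step 5: +5 new -> 28 infected
Step 6: +3 new -> 31 infected
Step 7: +1 new -> 32 infected
Step 8: +1 new -> 33 infected

Answer: 33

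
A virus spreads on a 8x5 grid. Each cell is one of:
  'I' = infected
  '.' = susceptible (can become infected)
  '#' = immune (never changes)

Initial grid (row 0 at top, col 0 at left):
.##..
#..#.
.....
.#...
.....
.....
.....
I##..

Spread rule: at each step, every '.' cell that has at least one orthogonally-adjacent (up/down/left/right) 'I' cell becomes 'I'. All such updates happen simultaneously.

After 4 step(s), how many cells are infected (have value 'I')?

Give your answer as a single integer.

Answer: 11

Derivation:
Step 0 (initial): 1 infected
Step 1: +1 new -> 2 infected
Step 2: +2 new -> 4 infected
Step 3: +3 new -> 7 infected
Step 4: +4 new -> 11 infected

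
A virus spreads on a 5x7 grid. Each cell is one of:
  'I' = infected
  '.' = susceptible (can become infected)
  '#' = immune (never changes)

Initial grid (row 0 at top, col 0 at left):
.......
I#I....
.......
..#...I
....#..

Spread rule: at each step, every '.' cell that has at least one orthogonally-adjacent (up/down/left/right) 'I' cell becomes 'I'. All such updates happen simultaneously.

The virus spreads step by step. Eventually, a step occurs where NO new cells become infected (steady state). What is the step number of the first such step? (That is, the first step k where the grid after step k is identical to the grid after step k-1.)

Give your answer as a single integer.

Step 0 (initial): 3 infected
Step 1: +8 new -> 11 infected
Step 2: +10 new -> 21 infected
Step 3: +7 new -> 28 infected
Step 4: +3 new -> 31 infected
Step 5: +1 new -> 32 infected
Step 6: +0 new -> 32 infected

Answer: 6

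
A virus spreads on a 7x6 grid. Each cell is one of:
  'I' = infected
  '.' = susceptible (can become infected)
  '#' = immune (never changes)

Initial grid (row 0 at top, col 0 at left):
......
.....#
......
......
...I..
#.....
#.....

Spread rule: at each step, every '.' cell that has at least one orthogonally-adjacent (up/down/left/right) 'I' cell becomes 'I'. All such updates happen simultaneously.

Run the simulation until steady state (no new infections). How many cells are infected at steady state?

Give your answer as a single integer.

Answer: 39

Derivation:
Step 0 (initial): 1 infected
Step 1: +4 new -> 5 infected
Step 2: +8 new -> 13 infected
Step 3: +10 new -> 23 infected
Step 4: +8 new -> 31 infected
Step 5: +4 new -> 35 infected
Step 6: +3 new -> 38 infected
Step 7: +1 new -> 39 infected
Step 8: +0 new -> 39 infected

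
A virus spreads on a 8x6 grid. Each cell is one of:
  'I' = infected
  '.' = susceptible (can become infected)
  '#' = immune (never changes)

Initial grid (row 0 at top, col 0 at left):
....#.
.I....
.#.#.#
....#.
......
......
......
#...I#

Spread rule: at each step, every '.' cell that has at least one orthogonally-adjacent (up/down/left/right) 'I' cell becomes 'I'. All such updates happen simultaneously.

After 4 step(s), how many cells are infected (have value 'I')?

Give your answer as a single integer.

Step 0 (initial): 2 infected
Step 1: +5 new -> 7 infected
Step 2: +9 new -> 16 infected
Step 3: +9 new -> 25 infected
Step 4: +10 new -> 35 infected

Answer: 35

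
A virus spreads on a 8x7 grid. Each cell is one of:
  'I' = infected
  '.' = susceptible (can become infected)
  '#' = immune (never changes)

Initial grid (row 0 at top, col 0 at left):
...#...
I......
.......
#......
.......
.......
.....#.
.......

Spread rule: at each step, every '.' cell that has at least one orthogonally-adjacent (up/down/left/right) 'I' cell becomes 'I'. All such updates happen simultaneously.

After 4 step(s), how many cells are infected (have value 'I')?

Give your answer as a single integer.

Step 0 (initial): 1 infected
Step 1: +3 new -> 4 infected
Step 2: +3 new -> 7 infected
Step 3: +4 new -> 11 infected
Step 4: +4 new -> 15 infected

Answer: 15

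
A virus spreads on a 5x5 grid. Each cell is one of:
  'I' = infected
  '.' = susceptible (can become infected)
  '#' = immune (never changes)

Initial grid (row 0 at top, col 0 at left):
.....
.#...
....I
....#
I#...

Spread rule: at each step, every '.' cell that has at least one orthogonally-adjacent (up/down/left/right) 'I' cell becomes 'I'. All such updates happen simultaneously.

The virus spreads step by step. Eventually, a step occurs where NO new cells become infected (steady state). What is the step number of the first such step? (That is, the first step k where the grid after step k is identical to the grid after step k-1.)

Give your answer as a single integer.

Answer: 6

Derivation:
Step 0 (initial): 2 infected
Step 1: +3 new -> 5 infected
Step 2: +6 new -> 11 infected
Step 3: +6 new -> 17 infected
Step 4: +4 new -> 21 infected
Step 5: +1 new -> 22 infected
Step 6: +0 new -> 22 infected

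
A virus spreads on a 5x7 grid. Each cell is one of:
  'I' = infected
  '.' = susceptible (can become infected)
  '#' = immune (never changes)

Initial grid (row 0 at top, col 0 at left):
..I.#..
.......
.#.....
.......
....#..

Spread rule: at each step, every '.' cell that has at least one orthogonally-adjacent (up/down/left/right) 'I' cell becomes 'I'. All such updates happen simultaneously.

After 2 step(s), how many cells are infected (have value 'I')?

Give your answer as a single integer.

Answer: 8

Derivation:
Step 0 (initial): 1 infected
Step 1: +3 new -> 4 infected
Step 2: +4 new -> 8 infected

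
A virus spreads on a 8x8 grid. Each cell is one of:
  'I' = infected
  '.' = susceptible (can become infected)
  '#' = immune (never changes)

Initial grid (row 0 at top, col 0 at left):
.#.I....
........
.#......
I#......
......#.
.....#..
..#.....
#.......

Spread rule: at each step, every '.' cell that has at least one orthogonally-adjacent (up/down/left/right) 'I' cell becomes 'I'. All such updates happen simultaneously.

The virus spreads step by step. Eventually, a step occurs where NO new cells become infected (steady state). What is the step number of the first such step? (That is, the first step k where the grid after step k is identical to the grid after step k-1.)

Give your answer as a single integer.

Step 0 (initial): 2 infected
Step 1: +5 new -> 7 infected
Step 2: +7 new -> 14 infected
Step 3: +10 new -> 24 infected
Step 4: +8 new -> 32 infected
Step 5: +6 new -> 38 infected
Step 6: +6 new -> 44 infected
Step 7: +3 new -> 47 infected
Step 8: +3 new -> 50 infected
Step 9: +3 new -> 53 infected
Step 10: +3 new -> 56 infected
Step 11: +1 new -> 57 infected
Step 12: +0 new -> 57 infected

Answer: 12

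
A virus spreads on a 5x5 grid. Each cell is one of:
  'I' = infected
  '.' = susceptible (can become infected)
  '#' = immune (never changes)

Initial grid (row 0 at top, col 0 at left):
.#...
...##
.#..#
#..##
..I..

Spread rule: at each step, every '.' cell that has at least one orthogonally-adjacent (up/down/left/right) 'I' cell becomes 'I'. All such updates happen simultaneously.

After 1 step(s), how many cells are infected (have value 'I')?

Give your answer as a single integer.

Step 0 (initial): 1 infected
Step 1: +3 new -> 4 infected

Answer: 4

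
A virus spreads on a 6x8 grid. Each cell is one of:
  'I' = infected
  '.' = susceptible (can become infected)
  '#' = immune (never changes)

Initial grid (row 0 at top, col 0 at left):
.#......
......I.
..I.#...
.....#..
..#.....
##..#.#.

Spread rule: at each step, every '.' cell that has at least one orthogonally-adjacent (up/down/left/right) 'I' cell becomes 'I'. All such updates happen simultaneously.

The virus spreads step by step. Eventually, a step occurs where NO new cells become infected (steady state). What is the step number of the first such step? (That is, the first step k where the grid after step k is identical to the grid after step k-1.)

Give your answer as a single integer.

Step 0 (initial): 2 infected
Step 1: +8 new -> 10 infected
Step 2: +12 new -> 22 infected
Step 3: +9 new -> 31 infected
Step 4: +6 new -> 37 infected
Step 5: +3 new -> 40 infected
Step 6: +0 new -> 40 infected

Answer: 6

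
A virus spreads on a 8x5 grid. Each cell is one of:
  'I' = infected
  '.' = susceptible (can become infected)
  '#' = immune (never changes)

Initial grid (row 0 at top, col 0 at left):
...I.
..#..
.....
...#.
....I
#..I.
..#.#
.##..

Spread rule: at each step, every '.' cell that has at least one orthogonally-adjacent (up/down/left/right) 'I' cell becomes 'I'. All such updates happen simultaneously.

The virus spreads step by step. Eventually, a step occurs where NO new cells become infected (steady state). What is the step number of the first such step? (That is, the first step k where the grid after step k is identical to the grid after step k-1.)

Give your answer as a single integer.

Step 0 (initial): 3 infected
Step 1: +8 new -> 11 infected
Step 2: +7 new -> 18 infected
Step 3: +7 new -> 25 infected
Step 4: +5 new -> 30 infected
Step 5: +3 new -> 33 infected
Step 6: +0 new -> 33 infected

Answer: 6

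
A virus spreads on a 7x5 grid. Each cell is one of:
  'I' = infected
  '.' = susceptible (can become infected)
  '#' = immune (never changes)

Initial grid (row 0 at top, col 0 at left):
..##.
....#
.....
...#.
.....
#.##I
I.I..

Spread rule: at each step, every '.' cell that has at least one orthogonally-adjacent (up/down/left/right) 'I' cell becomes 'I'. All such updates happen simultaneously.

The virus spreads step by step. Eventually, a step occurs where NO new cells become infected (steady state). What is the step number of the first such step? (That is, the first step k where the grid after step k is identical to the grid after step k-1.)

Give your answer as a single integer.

Answer: 9

Derivation:
Step 0 (initial): 3 infected
Step 1: +4 new -> 7 infected
Step 2: +3 new -> 10 infected
Step 3: +3 new -> 13 infected
Step 4: +4 new -> 17 infected
Step 5: +4 new -> 21 infected
Step 6: +3 new -> 24 infected
Step 7: +2 new -> 26 infected
Step 8: +1 new -> 27 infected
Step 9: +0 new -> 27 infected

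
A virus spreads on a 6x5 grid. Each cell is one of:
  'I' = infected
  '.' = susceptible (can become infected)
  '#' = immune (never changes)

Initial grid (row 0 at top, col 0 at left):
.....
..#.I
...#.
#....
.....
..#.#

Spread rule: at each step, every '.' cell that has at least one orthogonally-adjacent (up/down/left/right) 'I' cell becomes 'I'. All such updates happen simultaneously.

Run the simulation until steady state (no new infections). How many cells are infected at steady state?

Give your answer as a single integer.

Step 0 (initial): 1 infected
Step 1: +3 new -> 4 infected
Step 2: +2 new -> 6 infected
Step 3: +3 new -> 9 infected
Step 4: +3 new -> 12 infected
Step 5: +6 new -> 18 infected
Step 6: +3 new -> 21 infected
Step 7: +3 new -> 24 infected
Step 8: +1 new -> 25 infected
Step 9: +0 new -> 25 infected

Answer: 25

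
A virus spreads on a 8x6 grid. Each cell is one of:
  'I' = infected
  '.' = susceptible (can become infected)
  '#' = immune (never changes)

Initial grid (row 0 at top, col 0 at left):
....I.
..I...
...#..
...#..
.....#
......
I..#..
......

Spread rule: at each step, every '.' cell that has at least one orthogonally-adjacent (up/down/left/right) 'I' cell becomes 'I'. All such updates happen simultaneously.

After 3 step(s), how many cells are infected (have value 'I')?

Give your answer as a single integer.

Answer: 33

Derivation:
Step 0 (initial): 3 infected
Step 1: +10 new -> 13 infected
Step 2: +10 new -> 23 infected
Step 3: +10 new -> 33 infected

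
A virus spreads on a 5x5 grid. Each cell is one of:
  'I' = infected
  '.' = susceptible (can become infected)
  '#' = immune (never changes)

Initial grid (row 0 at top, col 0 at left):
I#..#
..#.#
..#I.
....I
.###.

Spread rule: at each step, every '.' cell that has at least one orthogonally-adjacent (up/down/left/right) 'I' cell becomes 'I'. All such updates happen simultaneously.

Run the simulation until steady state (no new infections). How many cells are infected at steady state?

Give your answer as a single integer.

Step 0 (initial): 3 infected
Step 1: +5 new -> 8 infected
Step 2: +4 new -> 12 infected
Step 3: +4 new -> 16 infected
Step 4: +1 new -> 17 infected
Step 5: +0 new -> 17 infected

Answer: 17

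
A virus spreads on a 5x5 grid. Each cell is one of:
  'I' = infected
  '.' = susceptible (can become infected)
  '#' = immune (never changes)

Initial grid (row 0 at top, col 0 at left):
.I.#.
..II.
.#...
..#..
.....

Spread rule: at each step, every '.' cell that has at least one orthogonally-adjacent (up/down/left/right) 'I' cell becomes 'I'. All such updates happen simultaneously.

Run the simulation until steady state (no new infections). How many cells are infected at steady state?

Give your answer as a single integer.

Step 0 (initial): 3 infected
Step 1: +6 new -> 9 infected
Step 2: +4 new -> 13 infected
Step 3: +3 new -> 16 infected
Step 4: +3 new -> 19 infected
Step 5: +3 new -> 22 infected
Step 6: +0 new -> 22 infected

Answer: 22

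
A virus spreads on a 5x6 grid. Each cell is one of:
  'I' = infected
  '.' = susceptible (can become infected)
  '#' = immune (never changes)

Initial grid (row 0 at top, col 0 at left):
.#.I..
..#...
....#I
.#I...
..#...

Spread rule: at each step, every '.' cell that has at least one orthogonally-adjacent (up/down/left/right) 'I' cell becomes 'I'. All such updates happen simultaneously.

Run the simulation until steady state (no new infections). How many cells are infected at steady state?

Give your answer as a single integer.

Step 0 (initial): 3 infected
Step 1: +7 new -> 10 infected
Step 2: +7 new -> 17 infected
Step 3: +3 new -> 20 infected
Step 4: +2 new -> 22 infected
Step 5: +2 new -> 24 infected
Step 6: +1 new -> 25 infected
Step 7: +0 new -> 25 infected

Answer: 25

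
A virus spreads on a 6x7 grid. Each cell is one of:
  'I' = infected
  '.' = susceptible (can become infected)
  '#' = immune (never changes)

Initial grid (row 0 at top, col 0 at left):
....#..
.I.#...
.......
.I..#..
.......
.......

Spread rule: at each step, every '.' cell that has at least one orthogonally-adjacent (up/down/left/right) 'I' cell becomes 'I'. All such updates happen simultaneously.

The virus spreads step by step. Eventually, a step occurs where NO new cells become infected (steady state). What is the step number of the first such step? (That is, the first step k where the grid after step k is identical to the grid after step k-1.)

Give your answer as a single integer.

Answer: 9

Derivation:
Step 0 (initial): 2 infected
Step 1: +7 new -> 9 infected
Step 2: +8 new -> 17 infected
Step 3: +5 new -> 22 infected
Step 4: +3 new -> 25 infected
Step 5: +4 new -> 29 infected
Step 6: +5 new -> 34 infected
Step 7: +4 new -> 38 infected
Step 8: +1 new -> 39 infected
Step 9: +0 new -> 39 infected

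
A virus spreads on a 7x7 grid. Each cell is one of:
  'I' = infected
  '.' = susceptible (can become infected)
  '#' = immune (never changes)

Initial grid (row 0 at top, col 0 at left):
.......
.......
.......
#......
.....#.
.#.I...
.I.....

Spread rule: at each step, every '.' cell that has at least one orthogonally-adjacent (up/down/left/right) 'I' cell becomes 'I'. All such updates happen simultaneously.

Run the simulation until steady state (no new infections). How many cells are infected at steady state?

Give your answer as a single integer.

Step 0 (initial): 2 infected
Step 1: +6 new -> 8 infected
Step 2: +6 new -> 14 infected
Step 3: +7 new -> 21 infected
Step 4: +7 new -> 28 infected
Step 5: +6 new -> 34 infected
Step 6: +6 new -> 40 infected
Step 7: +4 new -> 44 infected
Step 8: +2 new -> 46 infected
Step 9: +0 new -> 46 infected

Answer: 46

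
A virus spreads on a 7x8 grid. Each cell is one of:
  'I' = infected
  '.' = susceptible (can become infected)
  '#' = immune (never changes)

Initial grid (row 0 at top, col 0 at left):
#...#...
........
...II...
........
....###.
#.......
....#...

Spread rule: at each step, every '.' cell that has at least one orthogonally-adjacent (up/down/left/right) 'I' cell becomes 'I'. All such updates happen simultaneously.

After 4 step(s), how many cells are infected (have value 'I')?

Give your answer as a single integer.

Answer: 36

Derivation:
Step 0 (initial): 2 infected
Step 1: +6 new -> 8 infected
Step 2: +8 new -> 16 infected
Step 3: +10 new -> 26 infected
Step 4: +10 new -> 36 infected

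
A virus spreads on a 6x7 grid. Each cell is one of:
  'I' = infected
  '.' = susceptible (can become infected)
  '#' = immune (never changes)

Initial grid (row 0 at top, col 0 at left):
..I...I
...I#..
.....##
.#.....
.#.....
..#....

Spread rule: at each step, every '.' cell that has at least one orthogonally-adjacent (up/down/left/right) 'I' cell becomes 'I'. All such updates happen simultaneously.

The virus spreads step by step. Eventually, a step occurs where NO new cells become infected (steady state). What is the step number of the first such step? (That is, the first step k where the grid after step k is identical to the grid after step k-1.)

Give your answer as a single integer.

Answer: 9

Derivation:
Step 0 (initial): 3 infected
Step 1: +6 new -> 9 infected
Step 2: +7 new -> 16 infected
Step 3: +5 new -> 21 infected
Step 4: +5 new -> 26 infected
Step 5: +4 new -> 30 infected
Step 6: +3 new -> 33 infected
Step 7: +2 new -> 35 infected
Step 8: +1 new -> 36 infected
Step 9: +0 new -> 36 infected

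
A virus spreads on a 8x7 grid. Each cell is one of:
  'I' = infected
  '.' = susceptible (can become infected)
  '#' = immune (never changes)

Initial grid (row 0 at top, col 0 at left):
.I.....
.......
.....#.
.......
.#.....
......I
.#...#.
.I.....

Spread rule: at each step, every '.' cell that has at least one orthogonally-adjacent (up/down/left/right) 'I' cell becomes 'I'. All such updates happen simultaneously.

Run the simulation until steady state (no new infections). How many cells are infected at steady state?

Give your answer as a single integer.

Answer: 52

Derivation:
Step 0 (initial): 3 infected
Step 1: +8 new -> 11 infected
Step 2: +11 new -> 22 infected
Step 3: +15 new -> 37 infected
Step 4: +11 new -> 48 infected
Step 5: +4 new -> 52 infected
Step 6: +0 new -> 52 infected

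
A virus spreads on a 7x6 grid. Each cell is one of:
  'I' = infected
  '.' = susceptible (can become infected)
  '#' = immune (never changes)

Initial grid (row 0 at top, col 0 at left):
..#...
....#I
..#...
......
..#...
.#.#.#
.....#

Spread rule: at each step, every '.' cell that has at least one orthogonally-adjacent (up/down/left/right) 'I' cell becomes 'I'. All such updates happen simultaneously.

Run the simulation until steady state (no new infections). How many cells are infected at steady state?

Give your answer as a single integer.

Step 0 (initial): 1 infected
Step 1: +2 new -> 3 infected
Step 2: +3 new -> 6 infected
Step 3: +4 new -> 10 infected
Step 4: +3 new -> 13 infected
Step 5: +4 new -> 17 infected
Step 6: +3 new -> 20 infected
Step 7: +6 new -> 26 infected
Step 8: +4 new -> 30 infected
Step 9: +3 new -> 33 infected
Step 10: +1 new -> 34 infected
Step 11: +0 new -> 34 infected

Answer: 34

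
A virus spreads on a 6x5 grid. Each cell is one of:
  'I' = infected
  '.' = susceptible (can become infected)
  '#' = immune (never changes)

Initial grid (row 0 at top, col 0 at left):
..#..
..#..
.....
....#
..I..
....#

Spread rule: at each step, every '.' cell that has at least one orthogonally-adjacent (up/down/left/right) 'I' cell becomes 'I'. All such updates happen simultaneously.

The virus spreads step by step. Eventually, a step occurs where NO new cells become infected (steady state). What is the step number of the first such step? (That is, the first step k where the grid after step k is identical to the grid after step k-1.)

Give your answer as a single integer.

Step 0 (initial): 1 infected
Step 1: +4 new -> 5 infected
Step 2: +7 new -> 12 infected
Step 3: +4 new -> 16 infected
Step 4: +4 new -> 20 infected
Step 5: +4 new -> 24 infected
Step 6: +2 new -> 26 infected
Step 7: +0 new -> 26 infected

Answer: 7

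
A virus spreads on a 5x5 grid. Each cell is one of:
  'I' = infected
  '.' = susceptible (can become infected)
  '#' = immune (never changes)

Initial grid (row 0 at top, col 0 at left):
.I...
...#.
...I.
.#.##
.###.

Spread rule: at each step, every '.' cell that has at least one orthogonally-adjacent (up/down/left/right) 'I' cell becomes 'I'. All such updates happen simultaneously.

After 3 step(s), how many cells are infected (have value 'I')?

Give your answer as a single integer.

Step 0 (initial): 2 infected
Step 1: +5 new -> 7 infected
Step 2: +6 new -> 13 infected
Step 3: +2 new -> 15 infected

Answer: 15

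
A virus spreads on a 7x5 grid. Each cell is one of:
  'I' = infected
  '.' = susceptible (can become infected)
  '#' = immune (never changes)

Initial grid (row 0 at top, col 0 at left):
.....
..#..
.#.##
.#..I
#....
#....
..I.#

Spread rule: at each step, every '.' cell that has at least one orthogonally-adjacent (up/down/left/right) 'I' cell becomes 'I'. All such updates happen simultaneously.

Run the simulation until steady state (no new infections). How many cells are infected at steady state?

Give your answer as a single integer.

Step 0 (initial): 2 infected
Step 1: +5 new -> 7 infected
Step 2: +7 new -> 14 infected
Step 3: +2 new -> 16 infected
Step 4: +0 new -> 16 infected

Answer: 16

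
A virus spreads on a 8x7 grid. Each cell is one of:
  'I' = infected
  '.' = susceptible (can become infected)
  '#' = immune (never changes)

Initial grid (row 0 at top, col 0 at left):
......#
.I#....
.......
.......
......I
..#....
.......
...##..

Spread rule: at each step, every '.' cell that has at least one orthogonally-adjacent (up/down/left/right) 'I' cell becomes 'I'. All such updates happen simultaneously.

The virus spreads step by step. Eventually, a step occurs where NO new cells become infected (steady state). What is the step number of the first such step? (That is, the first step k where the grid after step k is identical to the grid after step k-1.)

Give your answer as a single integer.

Step 0 (initial): 2 infected
Step 1: +6 new -> 8 infected
Step 2: +10 new -> 18 infected
Step 3: +12 new -> 30 infected
Step 4: +11 new -> 41 infected
Step 5: +5 new -> 46 infected
Step 6: +3 new -> 49 infected
Step 7: +2 new -> 51 infected
Step 8: +0 new -> 51 infected

Answer: 8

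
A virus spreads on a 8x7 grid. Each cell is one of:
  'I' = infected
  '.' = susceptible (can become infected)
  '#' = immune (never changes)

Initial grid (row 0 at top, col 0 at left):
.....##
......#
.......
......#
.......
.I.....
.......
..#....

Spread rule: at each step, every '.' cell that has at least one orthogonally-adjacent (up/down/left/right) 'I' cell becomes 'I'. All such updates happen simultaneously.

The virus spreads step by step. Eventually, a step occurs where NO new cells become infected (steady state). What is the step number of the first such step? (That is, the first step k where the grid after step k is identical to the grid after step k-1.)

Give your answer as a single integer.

Answer: 9

Derivation:
Step 0 (initial): 1 infected
Step 1: +4 new -> 5 infected
Step 2: +7 new -> 12 infected
Step 3: +7 new -> 19 infected
Step 4: +8 new -> 27 infected
Step 5: +9 new -> 36 infected
Step 6: +8 new -> 44 infected
Step 7: +4 new -> 48 infected
Step 8: +3 new -> 51 infected
Step 9: +0 new -> 51 infected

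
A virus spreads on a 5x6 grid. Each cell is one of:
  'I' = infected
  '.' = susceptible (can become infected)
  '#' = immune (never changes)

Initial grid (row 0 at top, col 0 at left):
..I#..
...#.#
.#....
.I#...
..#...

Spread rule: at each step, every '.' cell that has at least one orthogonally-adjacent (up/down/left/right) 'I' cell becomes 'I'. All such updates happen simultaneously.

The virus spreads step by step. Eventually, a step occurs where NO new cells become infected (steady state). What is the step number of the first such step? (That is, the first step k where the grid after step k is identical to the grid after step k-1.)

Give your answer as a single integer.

Step 0 (initial): 2 infected
Step 1: +4 new -> 6 infected
Step 2: +5 new -> 11 infected
Step 3: +2 new -> 13 infected
Step 4: +2 new -> 15 infected
Step 5: +4 new -> 19 infected
Step 6: +3 new -> 22 infected
Step 7: +2 new -> 24 infected
Step 8: +0 new -> 24 infected

Answer: 8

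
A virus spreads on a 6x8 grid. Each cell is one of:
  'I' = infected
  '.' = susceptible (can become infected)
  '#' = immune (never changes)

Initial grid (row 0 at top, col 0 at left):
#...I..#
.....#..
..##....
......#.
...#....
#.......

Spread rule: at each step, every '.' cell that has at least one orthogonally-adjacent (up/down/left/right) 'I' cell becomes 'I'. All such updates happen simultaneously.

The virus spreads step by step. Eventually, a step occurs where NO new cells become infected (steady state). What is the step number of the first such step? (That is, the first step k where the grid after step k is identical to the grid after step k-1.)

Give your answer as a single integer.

Answer: 9

Derivation:
Step 0 (initial): 1 infected
Step 1: +3 new -> 4 infected
Step 2: +4 new -> 8 infected
Step 3: +5 new -> 13 infected
Step 4: +6 new -> 19 infected
Step 5: +6 new -> 25 infected
Step 6: +7 new -> 32 infected
Step 7: +5 new -> 37 infected
Step 8: +3 new -> 40 infected
Step 9: +0 new -> 40 infected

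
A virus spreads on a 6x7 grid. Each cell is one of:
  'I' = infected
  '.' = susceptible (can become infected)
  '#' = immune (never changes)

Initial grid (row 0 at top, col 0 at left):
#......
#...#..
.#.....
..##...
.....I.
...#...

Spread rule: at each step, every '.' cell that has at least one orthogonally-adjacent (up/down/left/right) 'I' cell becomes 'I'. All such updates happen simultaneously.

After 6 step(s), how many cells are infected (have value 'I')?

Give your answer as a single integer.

Step 0 (initial): 1 infected
Step 1: +4 new -> 5 infected
Step 2: +6 new -> 11 infected
Step 3: +4 new -> 15 infected
Step 4: +5 new -> 20 infected
Step 5: +7 new -> 27 infected
Step 6: +4 new -> 31 infected

Answer: 31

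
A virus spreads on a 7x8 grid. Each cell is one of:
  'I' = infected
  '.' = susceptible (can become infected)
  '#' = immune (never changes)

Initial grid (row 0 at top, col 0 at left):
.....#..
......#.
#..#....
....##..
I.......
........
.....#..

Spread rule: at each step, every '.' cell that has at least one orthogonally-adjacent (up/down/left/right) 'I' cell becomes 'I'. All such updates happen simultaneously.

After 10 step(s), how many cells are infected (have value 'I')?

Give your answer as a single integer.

Step 0 (initial): 1 infected
Step 1: +3 new -> 4 infected
Step 2: +4 new -> 8 infected
Step 3: +5 new -> 13 infected
Step 4: +6 new -> 19 infected
Step 5: +6 new -> 25 infected
Step 6: +6 new -> 31 infected
Step 7: +5 new -> 36 infected
Step 8: +7 new -> 43 infected
Step 9: +3 new -> 46 infected
Step 10: +1 new -> 47 infected

Answer: 47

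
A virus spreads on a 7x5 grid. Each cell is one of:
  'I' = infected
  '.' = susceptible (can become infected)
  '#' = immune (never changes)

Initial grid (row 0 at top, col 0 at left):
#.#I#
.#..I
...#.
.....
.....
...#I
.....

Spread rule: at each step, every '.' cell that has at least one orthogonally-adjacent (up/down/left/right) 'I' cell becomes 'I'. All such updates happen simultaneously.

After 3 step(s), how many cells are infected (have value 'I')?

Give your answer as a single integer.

Step 0 (initial): 3 infected
Step 1: +4 new -> 7 infected
Step 2: +4 new -> 11 infected
Step 3: +4 new -> 15 infected

Answer: 15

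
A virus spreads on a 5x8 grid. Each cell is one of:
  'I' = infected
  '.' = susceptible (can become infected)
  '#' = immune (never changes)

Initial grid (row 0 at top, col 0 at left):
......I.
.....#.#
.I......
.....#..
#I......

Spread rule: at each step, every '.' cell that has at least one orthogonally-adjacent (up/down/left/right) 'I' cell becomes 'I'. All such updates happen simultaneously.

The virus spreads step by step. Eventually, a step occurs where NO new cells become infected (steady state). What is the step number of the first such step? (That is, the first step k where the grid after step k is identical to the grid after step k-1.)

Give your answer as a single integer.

Answer: 6

Derivation:
Step 0 (initial): 3 infected
Step 1: +8 new -> 11 infected
Step 2: +9 new -> 20 infected
Step 3: +11 new -> 31 infected
Step 4: +4 new -> 35 infected
Step 5: +1 new -> 36 infected
Step 6: +0 new -> 36 infected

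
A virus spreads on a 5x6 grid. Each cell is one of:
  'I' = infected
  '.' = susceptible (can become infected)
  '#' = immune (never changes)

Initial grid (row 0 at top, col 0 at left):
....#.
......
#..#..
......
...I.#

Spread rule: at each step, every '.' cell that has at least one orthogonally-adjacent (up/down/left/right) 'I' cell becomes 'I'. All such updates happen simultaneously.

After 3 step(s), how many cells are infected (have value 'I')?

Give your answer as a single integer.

Answer: 12

Derivation:
Step 0 (initial): 1 infected
Step 1: +3 new -> 4 infected
Step 2: +3 new -> 7 infected
Step 3: +5 new -> 12 infected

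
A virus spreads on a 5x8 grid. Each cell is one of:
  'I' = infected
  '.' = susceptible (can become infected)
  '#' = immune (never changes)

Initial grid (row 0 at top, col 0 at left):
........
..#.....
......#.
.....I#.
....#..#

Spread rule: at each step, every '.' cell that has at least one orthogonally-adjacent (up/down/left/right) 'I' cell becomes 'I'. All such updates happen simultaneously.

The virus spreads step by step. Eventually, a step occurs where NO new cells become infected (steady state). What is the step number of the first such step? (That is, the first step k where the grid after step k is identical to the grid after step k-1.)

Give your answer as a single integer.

Step 0 (initial): 1 infected
Step 1: +3 new -> 4 infected
Step 2: +4 new -> 8 infected
Step 3: +6 new -> 14 infected
Step 4: +7 new -> 21 infected
Step 5: +6 new -> 27 infected
Step 6: +5 new -> 32 infected
Step 7: +2 new -> 34 infected
Step 8: +1 new -> 35 infected
Step 9: +0 new -> 35 infected

Answer: 9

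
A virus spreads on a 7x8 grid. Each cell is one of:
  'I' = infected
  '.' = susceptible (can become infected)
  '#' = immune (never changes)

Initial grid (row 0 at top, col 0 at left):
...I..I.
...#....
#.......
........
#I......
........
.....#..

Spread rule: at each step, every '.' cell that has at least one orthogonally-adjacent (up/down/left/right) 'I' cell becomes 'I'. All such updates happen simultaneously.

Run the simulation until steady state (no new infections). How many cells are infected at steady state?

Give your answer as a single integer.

Step 0 (initial): 3 infected
Step 1: +8 new -> 11 infected
Step 2: +13 new -> 24 infected
Step 3: +12 new -> 36 infected
Step 4: +9 new -> 45 infected
Step 5: +4 new -> 49 infected
Step 6: +2 new -> 51 infected
Step 7: +1 new -> 52 infected
Step 8: +0 new -> 52 infected

Answer: 52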